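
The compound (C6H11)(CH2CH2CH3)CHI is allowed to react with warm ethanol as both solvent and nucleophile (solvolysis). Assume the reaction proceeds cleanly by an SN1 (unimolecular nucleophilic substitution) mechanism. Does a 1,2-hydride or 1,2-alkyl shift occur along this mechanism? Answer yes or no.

yes

The first-formed carbocation is secondary.
The adjacent cyclohexyl carbon already bears 2 other carbon substituents and has a hydrogen to migrate; after a 1,2-hydride shift from that carbon the positive charge sits on a tertiary centre.
Tertiary is more stable than secondary, so the shift occurs.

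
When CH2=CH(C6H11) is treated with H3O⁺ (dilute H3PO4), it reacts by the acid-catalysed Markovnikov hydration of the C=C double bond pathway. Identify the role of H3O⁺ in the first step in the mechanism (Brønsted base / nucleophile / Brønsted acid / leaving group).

Step 1: The π electrons of the C=C bond attack a proton of H3O⁺; Markovnikov addition places the new C–H on the less-substituted alkene carbon, so the positive charge ends up on the more-substituted carbon — a secondary carbocation. H2O is released.
H3O⁺ in the first step donates a proton in a proton-transfer step — a Brønsted acid.

Brønsted acid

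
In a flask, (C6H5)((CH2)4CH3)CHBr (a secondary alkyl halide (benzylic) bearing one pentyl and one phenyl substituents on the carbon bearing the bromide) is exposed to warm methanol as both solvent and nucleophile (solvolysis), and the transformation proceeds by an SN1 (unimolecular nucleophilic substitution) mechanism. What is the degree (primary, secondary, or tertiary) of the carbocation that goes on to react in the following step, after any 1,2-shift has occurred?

secondary

Step 1: Unassisted departure of Br⁻ (taking the C–Br bonding pair) generates a secondary carbocation.
No single 1,2-shift to an adjacent carbon would give a more-substituted cation, so no rearrangement occurs.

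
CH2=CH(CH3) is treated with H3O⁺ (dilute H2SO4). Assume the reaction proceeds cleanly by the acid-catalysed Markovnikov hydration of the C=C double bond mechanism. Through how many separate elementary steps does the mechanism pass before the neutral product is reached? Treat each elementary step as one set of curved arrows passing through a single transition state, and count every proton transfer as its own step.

3

Step 1: The π electrons of the C=C bond attack a proton of H3O⁺; Markovnikov addition places the new C–H on the less-substituted alkene carbon, so the positive charge ends up on the more-substituted carbon — a secondary carbocation. H2O is released.
(No 1,2-shift: no single shift to an adjacent carbon would give a more stable cation.)
Step 2: A lone pair on the oxygen of H2O attacks the carbocation, forming a C–O bond and an oxonium ion (a protonated alcohol).
Step 3: Proton transfer from the O–H of the oxonium ion to H2O completes the catalytic cycle and yields the alcohol.
Total: 3 elementary steps.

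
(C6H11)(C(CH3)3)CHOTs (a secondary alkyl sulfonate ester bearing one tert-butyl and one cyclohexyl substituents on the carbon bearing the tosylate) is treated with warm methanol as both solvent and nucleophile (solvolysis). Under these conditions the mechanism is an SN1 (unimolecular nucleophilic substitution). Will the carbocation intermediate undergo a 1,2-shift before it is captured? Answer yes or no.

yes

The first-formed carbocation is secondary.
The adjacent cyclohexyl carbon already bears 2 other carbon substituents and has a hydrogen to migrate; after a 1,2-hydride shift from that carbon the positive charge sits on a tertiary centre.
Tertiary is more stable than secondary, so the shift occurs.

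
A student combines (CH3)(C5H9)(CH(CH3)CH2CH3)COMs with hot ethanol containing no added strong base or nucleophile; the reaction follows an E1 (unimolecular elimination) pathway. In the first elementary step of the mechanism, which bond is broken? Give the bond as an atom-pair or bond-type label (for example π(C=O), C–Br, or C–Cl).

C–O

Step 1: Rate-determining heterolysis of the C–O bond gives MsO⁻ and a tertiary carbocation.
The bond broken in this step is the C–O bond.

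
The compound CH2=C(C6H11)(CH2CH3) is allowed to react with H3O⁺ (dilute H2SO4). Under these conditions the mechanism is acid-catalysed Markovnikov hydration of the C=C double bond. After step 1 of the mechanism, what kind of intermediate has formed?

tertiary carbocation

Step 1: Electrophilic addition begins with the π(C=C) electrons forming a bond to the proton of H3O⁺. Following Markovnikov's rule, the resulting cation is tertiary. H2O is released.
After step 1 the species present is a tertiary carbocation.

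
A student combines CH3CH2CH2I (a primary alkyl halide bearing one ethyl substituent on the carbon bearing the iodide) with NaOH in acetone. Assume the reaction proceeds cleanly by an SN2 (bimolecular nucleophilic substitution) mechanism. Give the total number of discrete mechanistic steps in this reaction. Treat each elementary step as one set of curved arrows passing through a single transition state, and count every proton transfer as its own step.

Step 1: The hydroxide nucleophile donates a lone pair from O to the α-carbon in a backside attack; simultaneously the C–I σ-bond breaks and both of its electrons leave with I⁻. One concerted step with inversion of configuration.
Total: 1 elementary step.

1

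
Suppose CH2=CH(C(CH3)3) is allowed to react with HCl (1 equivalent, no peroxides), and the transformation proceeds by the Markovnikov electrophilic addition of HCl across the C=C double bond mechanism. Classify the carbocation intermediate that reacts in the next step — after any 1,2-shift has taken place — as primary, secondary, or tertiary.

Step 1: Protonation of the alkene by HCl: the π bond acts as the nucleophile and picks up H⁺, giving the more stable (Markovnikov) secondary carbocation. The H–Cl bond breaks heterolytically, releasing Cl⁻.
Step 2: A 1,2-methyl shift from the adjacent tert-butyl carbon moves the positive charge from the secondary centre to an adjacent carbon, generating a more stable tertiary carbocation.
The cation rearranges from secondary to tertiary via a 1,2-methyl shift from the adjacent tert-butyl carbon; the tertiary cation is what reacts next.

tertiary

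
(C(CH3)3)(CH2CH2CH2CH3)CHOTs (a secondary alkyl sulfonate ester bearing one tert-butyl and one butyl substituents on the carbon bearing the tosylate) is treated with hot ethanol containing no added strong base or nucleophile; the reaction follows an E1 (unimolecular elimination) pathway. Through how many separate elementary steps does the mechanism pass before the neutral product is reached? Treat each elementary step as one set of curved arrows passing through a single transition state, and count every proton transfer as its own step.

3

Step 1: Ionisation: the C–O σ-bond cleaves heterolytically; both bonding electrons depart with TsO⁻, leaving a secondary carbocation at the α-carbon.
Step 2: A methyl group with its bonding pair migrates from the adjacent tert-butyl carbon to the cationic centre — a 1,2-methyl shift — upgrading the secondary cation to a tertiary one.
Step 3: Loss of a β-proton to an ethanol molecule of the solvent: the C–H bonding pair collapses toward the cationic carbon to form the C=C π bond, yielding the alkene.
Total: 3 elementary steps.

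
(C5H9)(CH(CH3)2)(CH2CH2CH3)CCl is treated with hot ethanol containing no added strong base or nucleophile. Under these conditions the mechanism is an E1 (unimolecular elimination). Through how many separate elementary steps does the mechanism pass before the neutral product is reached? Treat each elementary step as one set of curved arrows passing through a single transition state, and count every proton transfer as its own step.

Step 1: Ionisation: the C–Cl σ-bond cleaves heterolytically; both bonding electrons depart with Cl⁻, leaving a tertiary carbocation at the α-carbon.
(No 1,2-shift: no single shift to an adjacent carbon would give a more stable cation.)
Step 2: Loss of a β-proton to an ethanol molecule of the solvent: the C–H bonding pair collapses toward the cationic carbon to form the C=C π bond, yielding the alkene.
Total: 2 elementary steps.

2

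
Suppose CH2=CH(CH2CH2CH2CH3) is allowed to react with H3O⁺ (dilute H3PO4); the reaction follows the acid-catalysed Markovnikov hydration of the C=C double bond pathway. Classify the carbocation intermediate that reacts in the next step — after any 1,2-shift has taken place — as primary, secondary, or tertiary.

Step 1: Electrophilic addition begins with the π(C=C) electrons forming a bond to the proton of H3O⁺. Following Markovnikov's rule, the resulting cation is secondary. H2O is released.
No single 1,2-shift to an adjacent carbon would give a more-substituted cation, so no rearrangement occurs.

secondary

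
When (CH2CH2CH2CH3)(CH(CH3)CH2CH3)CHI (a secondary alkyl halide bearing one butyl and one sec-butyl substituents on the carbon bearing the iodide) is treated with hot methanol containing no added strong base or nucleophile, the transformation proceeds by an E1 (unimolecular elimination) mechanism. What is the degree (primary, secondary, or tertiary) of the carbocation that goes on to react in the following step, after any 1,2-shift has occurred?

Step 1: The C–I bond breaks with both electrons going to the iodide; I⁻ leaves and a secondary carbocation remains.
Step 2: A 1,2-hydride shift from the adjacent sec-butyl carbon moves the positive charge from the secondary centre to an adjacent carbon, generating a more stable tertiary carbocation.
The cation rearranges from secondary to tertiary via a 1,2-hydride shift from the adjacent sec-butyl carbon; the tertiary cation is what reacts next.

tertiary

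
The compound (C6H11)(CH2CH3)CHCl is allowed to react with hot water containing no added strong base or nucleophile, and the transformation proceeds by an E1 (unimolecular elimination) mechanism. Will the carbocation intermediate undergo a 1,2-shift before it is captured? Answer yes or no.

yes

The first-formed carbocation is secondary.
The adjacent cyclohexyl carbon already bears 2 other carbon substituents and has a hydrogen to migrate; after a 1,2-hydride shift from that carbon the positive charge sits on a tertiary centre.
Tertiary is more stable than secondary, so the shift occurs.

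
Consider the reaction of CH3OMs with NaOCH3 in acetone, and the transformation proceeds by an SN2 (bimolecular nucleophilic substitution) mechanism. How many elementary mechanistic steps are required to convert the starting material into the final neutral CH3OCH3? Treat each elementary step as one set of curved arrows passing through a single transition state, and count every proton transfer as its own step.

1

Step 1: Backside attack by CH3O⁻ on the carbon bearing the mesylate: the new C–O bond forms as the C–O bond breaks, with Walden inversion at carbon.
Total: 1 elementary step.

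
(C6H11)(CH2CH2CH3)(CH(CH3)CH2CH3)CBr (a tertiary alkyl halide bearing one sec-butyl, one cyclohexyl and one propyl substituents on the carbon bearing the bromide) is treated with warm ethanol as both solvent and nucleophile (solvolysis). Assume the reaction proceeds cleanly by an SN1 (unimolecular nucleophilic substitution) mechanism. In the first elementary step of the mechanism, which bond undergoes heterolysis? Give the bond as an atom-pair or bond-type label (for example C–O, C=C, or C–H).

Step 1: Ionisation: the C–Br σ-bond cleaves heterolytically; both bonding electrons depart with Br⁻, leaving a tertiary carbocation at the α-carbon.
The bond broken in this step is the C–Br bond.

C–Br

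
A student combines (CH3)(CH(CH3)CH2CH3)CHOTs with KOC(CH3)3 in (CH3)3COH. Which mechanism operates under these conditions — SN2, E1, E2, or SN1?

E2

Conditions: a strong/bulky base with a secondary substrate bearing a β-hydrogen.
These conditions are the textbook signature of the E2 pathway.
A strong (often hindered) base removes a β-H in concert with loss of the leaving group — bimolecular elimination.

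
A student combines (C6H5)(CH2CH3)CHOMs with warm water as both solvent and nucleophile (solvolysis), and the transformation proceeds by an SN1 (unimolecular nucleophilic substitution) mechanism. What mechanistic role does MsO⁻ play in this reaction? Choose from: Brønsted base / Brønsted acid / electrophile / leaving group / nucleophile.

leaving group

Step 1: Ionisation: the C–O σ-bond cleaves heterolytically; both bonding electrons depart with MsO⁻, leaving a secondary carbocation at the α-carbon.
MsO⁻ departs with both electrons of the breaking σ-bond — that is the definition of a leaving group.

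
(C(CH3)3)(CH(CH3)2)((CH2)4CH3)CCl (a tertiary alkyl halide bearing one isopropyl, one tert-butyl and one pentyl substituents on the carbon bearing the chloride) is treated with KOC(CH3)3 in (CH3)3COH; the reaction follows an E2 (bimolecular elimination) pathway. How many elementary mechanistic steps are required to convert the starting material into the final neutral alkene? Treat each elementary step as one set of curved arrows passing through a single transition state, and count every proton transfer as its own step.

Step 1: Concerted anti-periplanar elimination: (CH3)3CO⁻ abstracts a β-H while Cl⁻ leaves, and the C–H electrons become the new C=C π bond — all in a single transition state.
Total: 1 elementary step.

1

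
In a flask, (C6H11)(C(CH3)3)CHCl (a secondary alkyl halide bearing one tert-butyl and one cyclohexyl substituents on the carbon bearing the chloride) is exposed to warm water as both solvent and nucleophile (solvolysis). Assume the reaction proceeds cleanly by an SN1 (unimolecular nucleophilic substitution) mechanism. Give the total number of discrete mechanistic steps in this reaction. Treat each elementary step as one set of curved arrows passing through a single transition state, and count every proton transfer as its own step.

4

Step 1: The C–Cl bond breaks with both electrons going to the chloride; Cl⁻ leaves and a secondary carbocation remains.
Step 2: A 1,2-hydride shift from the adjacent cyclohexyl carbon moves the positive charge from the secondary centre to an adjacent carbon, generating a more stable tertiary carbocation.
Step 3: A lone pair on the oxygen of H2O attacks the carbocation, forming a new C–O σ-bond and an oxonium ion.
Step 4: Proton transfer from the O–H of the oxonium ion to a solvent molecule delivers the neutral alcohol.
Total: 4 elementary steps.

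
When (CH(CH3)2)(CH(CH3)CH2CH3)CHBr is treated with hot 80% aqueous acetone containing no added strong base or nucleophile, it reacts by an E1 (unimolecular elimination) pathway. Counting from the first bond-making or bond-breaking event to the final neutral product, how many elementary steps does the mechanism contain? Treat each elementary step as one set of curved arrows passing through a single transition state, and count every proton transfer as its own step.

Step 1: The C–Br bond breaks with both electrons going to the bromide; Br⁻ leaves and a secondary carbocation remains.
Step 2: Carbocation rearrangement: a 1,2-hydride shift from the adjacent isopropyl carbon converts the initially-formed secondary cation into the more stable tertiary cation.
Step 3: Loss of a β-proton to a water molecule of the solvent: the C–H bonding pair collapses toward the cationic carbon to form the C=C π bond, yielding the alkene.
Total: 3 elementary steps.

3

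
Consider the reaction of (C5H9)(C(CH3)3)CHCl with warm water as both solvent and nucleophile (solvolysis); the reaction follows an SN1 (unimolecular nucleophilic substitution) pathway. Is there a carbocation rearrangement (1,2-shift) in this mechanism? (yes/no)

The first-formed carbocation is secondary.
The adjacent cyclopentyl carbon already bears 2 other carbon substituents and has a hydrogen to migrate; after a 1,2-hydride shift from that carbon the positive charge sits on a tertiary centre.
Tertiary is more stable than secondary, so the shift occurs.

yes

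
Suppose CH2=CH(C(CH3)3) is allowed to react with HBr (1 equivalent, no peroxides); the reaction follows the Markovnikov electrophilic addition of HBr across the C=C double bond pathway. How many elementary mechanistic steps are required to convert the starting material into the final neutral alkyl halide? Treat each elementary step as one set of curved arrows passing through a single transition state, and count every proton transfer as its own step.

Step 1: The π electrons of the C=C bond attack a proton of HBr; Markovnikov addition places the new C–H on the less-substituted alkene carbon, so the positive charge ends up on the more-substituted carbon — a secondary carbocation. The H–Br bond breaks heterolytically, releasing Br⁻.
Step 2: Carbocation rearrangement: a 1,2-methyl shift from the adjacent tert-butyl carbon converts the initially-formed secondary cation into the more stable tertiary cation.
Step 3: Br⁻ captures the cation: a lone pair on Br⁻ fills the empty p orbital, producing the alkyl halide product.
Total: 3 elementary steps.

3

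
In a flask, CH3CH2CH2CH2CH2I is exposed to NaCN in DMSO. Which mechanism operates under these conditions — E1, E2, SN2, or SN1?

Conditions: a primary substrate with a strong nucleophile in the polar aprotic solvent DMSO.
These conditions are the textbook signature of the SN2 pathway.
An unhindered substrate with a strong nucleophile in a polar aprotic solvent favours one-step backside displacement.

SN2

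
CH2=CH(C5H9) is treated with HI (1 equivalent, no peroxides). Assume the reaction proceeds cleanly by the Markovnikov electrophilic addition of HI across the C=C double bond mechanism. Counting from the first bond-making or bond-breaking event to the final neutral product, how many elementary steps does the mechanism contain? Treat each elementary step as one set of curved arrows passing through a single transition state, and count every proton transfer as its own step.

Step 1: Protonation of the alkene by HI: the π bond acts as the nucleophile and picks up H⁺, giving the more stable (Markovnikov) secondary carbocation. The H–I bond breaks heterolytically, releasing I⁻.
Step 2: A hydride (H with its bonding pair) migrates from the adjacent cyclopentyl carbon to the cationic centre — a 1,2-hydride shift — upgrading the secondary cation to a tertiary one.
Step 3: Nucleophilic attack by I⁻ on the carbocation completes the addition, giving R–I.
Total: 3 elementary steps.

3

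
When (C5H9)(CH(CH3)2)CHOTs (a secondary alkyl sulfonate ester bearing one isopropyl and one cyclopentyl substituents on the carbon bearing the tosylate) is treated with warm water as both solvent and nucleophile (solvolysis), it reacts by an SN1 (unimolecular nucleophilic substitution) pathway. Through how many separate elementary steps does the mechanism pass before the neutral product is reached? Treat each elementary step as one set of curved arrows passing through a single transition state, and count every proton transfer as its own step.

Step 1: Rate-determining heterolysis of the C–O bond gives TsO⁻ and a secondary carbocation.
Step 2: Carbocation rearrangement: a 1,2-hydride shift from the adjacent isopropyl carbon converts the initially-formed secondary cation into the more stable tertiary cation.
Step 3: A lone pair on the oxygen of H2O attacks the carbocation, forming a new C–O σ-bond and an oxonium ion.
Step 4: Proton transfer from the O–H of the oxonium ion to a solvent molecule delivers the neutral alcohol.
Total: 4 elementary steps.

4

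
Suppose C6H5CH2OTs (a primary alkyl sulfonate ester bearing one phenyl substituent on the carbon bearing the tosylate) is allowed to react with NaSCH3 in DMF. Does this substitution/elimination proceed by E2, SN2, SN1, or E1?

SN2

Conditions: a primary substrate with a strong nucleophile in the polar aprotic solvent DMF.
These conditions are the textbook signature of the SN2 pathway.
An unhindered substrate with a strong nucleophile in a polar aprotic solvent favours one-step backside displacement.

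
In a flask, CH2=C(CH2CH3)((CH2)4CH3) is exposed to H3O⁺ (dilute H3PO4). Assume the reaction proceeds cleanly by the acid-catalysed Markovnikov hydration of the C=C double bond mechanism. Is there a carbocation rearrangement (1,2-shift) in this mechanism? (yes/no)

The first-formed carbocation is tertiary.
No single 1,2-shift to an adjacent carbon would produce a more-substituted cation than the one already present, so no rearrangement occurs.

no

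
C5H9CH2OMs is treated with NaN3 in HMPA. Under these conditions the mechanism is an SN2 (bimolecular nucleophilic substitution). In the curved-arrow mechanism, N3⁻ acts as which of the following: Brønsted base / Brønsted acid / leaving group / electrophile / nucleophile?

Step 1: N3⁻ attacks the back face of the α-carbon while MsO⁻ departs with the C–O bonding pair — a single concerted displacement through a pentacoordinate transition state.
N3⁻ donates an electron pair to form a new σ-bond to carbon — it is the nucleophile.

nucleophile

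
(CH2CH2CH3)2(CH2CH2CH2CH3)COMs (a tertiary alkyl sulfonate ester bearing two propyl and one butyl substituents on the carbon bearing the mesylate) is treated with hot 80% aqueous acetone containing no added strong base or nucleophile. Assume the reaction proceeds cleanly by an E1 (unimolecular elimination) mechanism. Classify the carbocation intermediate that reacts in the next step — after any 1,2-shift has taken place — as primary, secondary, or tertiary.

Step 1: The C–O bond breaks with both electrons going to the mesylate; MsO⁻ leaves and a tertiary carbocation remains.
No single 1,2-shift to an adjacent carbon would give a more-substituted cation, so no rearrangement occurs.

tertiary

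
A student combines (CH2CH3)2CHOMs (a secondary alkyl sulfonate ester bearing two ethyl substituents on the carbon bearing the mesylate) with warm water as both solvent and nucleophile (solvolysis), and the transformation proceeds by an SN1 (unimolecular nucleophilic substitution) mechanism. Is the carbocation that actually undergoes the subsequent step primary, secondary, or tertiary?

secondary

Step 1: Ionisation: the C–O σ-bond cleaves heterolytically; both bonding electrons depart with MsO⁻, leaving a secondary carbocation at the α-carbon.
No single 1,2-shift to an adjacent carbon would give a more-substituted cation, so no rearrangement occurs.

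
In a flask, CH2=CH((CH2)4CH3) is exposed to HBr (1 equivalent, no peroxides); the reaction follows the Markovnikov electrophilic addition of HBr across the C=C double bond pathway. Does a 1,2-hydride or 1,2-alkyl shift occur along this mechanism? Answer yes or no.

The first-formed carbocation is secondary.
No single 1,2-shift to an adjacent carbon would produce a more-substituted cation than the one already present, so no rearrangement occurs.

no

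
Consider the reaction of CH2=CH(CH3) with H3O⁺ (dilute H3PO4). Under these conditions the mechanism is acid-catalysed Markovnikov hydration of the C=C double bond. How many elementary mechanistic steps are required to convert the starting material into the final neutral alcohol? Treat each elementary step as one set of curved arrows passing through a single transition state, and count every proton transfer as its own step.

3

Step 1: Electrophilic addition begins with the π(C=C) electrons forming a bond to the proton of H3O⁺. Following Markovnikov's rule, the resulting cation is secondary. H2O is released.
(No 1,2-shift: no single shift to an adjacent carbon would give a more stable cation.)
Step 2: A lone pair on the oxygen of H2O attacks the carbocation, forming a C–O bond and an oxonium ion (a protonated alcohol).
Step 3: Deprotonation of the oxonium ion by a water molecule delivers the neutral alcohol and regenerates the acid catalyst.
Total: 3 elementary steps.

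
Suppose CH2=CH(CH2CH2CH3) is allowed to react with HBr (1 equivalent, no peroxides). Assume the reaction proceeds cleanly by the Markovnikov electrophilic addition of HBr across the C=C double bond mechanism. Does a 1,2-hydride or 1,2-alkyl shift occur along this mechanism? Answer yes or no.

The first-formed carbocation is secondary.
No single 1,2-shift to an adjacent carbon would produce a more-substituted cation than the one already present, so no rearrangement occurs.

no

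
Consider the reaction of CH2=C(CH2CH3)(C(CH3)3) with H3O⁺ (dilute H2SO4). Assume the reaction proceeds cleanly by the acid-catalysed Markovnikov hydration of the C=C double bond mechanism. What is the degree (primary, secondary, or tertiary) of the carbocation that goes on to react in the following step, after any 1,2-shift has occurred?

Step 1: Electrophilic addition begins with the π(C=C) electrons forming a bond to the proton of H3O⁺. Following Markovnikov's rule, the resulting cation is tertiary. H2O is released.
No single 1,2-shift to an adjacent carbon would give a more-substituted cation, so no rearrangement occurs.

tertiary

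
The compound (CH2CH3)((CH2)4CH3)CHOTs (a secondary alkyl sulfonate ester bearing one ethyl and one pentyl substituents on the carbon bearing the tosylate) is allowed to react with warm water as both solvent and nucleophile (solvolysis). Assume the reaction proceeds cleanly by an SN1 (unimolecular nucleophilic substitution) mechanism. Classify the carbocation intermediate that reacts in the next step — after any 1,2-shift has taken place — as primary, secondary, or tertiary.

Step 1: Rate-determining heterolysis of the C–O bond gives TsO⁻ and a secondary carbocation.
No single 1,2-shift to an adjacent carbon would give a more-substituted cation, so no rearrangement occurs.

secondary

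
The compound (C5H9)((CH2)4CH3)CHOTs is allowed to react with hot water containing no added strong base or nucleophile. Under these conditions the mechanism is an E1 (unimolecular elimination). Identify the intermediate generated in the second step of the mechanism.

tertiary carbocation

Step 1: Unassisted departure of TsO⁻ (taking the C–O bonding pair) generates a secondary carbocation.
Step 2: Carbocation rearrangement: a 1,2-hydride shift from the adjacent cyclopentyl carbon converts the initially-formed secondary cation into the more stable tertiary cation.
After step 2 the species present is a tertiary carbocation.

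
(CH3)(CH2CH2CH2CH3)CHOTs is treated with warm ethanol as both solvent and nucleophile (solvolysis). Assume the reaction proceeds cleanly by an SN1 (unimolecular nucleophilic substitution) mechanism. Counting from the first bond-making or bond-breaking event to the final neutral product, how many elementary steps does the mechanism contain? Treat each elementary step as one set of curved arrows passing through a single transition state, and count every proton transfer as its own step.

3

Step 1: Rate-determining heterolysis of the C–O bond gives TsO⁻ and a secondary carbocation.
(No 1,2-shift: no single shift to an adjacent carbon would give a more stable cation.)
Step 2: Nucleophilic capture: the oxygen of CH3CH2OH bonds to the cationic carbon, producing an oxonium-ion intermediate.
Step 3: A second solvent molecule removes the proton on oxygen, giving the neutral ether product.
Total: 3 elementary steps.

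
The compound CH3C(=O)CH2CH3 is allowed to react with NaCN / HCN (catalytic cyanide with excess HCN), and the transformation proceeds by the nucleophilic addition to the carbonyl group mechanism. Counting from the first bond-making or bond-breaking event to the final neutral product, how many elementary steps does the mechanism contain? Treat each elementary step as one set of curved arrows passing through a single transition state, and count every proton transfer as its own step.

2

Step 1: A lone pair / filled orbital on CN⁻ attacks the electrophilic carbonyl carbon; the π(C=O) electrons shift onto oxygen, producing a tetrahedral alkoxide intermediate.
Step 2: The alkoxide is protonated in situ by undissociated HCN, yielding a cyanohydrin; the CN⁻ so formed carries on the cycle.
Total: 2 elementary steps.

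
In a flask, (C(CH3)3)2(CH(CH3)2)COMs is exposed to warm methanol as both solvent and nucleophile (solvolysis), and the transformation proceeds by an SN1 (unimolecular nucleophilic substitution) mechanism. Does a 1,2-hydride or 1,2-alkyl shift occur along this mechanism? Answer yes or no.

no

The first-formed carbocation is tertiary.
No single 1,2-shift to an adjacent carbon would produce a more-substituted cation than the one already present, so no rearrangement occurs.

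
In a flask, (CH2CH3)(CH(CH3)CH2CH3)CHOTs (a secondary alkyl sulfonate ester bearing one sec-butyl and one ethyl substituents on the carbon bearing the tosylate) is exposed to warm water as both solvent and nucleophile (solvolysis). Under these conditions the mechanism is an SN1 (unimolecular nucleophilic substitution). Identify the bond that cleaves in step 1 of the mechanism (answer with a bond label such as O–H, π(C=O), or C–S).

Step 1: Ionisation: the C–O σ-bond cleaves heterolytically; both bonding electrons depart with TsO⁻, leaving a secondary carbocation at the α-carbon.
The bond broken in this step is the C–O bond.

C–O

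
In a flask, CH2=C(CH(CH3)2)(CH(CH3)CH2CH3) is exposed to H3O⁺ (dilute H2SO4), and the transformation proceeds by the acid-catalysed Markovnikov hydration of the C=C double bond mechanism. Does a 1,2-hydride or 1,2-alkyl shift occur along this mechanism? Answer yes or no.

The first-formed carbocation is tertiary.
No single 1,2-shift to an adjacent carbon would produce a more-substituted cation than the one already present, so no rearrangement occurs.

no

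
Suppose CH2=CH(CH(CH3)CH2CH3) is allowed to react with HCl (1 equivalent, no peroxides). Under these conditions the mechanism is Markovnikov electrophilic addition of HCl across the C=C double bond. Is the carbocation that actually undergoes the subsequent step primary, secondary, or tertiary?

tertiary

Step 1: Electrophilic addition begins with the π(C=C) electrons forming a bond to the proton of HCl. Following Markovnikov's rule, the resulting cation is secondary. The H–Cl bond breaks heterolytically, releasing Cl⁻.
Step 2: Carbocation rearrangement: a 1,2-hydride shift from the adjacent sec-butyl carbon converts the initially-formed secondary cation into the more stable tertiary cation.
The cation rearranges from secondary to tertiary via a 1,2-hydride shift from the adjacent sec-butyl carbon; the tertiary cation is what reacts next.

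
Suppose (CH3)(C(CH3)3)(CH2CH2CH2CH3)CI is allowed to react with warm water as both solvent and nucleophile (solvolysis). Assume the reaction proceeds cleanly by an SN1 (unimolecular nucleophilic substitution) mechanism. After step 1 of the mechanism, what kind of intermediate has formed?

Step 1: Rate-determining heterolysis of the C–I bond gives I⁻ and a tertiary carbocation.
After step 1 the species present is a tertiary carbocation.

tertiary carbocation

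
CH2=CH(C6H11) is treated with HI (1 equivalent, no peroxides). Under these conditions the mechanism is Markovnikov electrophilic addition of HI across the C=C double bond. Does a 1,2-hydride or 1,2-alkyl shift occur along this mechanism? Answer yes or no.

yes

The first-formed carbocation is secondary.
The adjacent cyclohexyl carbon already bears 2 other carbon substituents and has a hydrogen to migrate; after a 1,2-hydride shift from that carbon the positive charge sits on a tertiary centre.
Tertiary is more stable than secondary, so the shift occurs.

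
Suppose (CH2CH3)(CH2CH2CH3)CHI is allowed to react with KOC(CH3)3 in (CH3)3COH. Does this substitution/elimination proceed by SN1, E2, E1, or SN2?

E2

Conditions: a strong/bulky base with a secondary substrate bearing a β-hydrogen.
These conditions are the textbook signature of the E2 pathway.
A strong (often hindered) base removes a β-H in concert with loss of the leaving group — bimolecular elimination.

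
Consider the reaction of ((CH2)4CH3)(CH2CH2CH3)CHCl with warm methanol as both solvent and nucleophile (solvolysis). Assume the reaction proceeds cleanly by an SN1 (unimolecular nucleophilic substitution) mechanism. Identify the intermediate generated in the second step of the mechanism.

oxonium ion

Step 1: Ionisation: the C–Cl σ-bond cleaves heterolytically; both bonding electrons depart with Cl⁻, leaving a secondary carbocation at the α-carbon.
Step 2: CH3OH donates an oxygen lone pair into the empty p orbital of the cation, giving a protonated ether (an oxonium ion).
After step 2 the species present is an oxonium ion.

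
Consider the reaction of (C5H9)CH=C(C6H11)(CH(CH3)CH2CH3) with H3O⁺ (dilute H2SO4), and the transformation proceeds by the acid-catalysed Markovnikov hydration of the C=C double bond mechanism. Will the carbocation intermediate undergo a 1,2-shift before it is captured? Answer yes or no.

no

The first-formed carbocation is tertiary.
No single 1,2-shift to an adjacent carbon would produce a more-substituted cation than the one already present, so no rearrangement occurs.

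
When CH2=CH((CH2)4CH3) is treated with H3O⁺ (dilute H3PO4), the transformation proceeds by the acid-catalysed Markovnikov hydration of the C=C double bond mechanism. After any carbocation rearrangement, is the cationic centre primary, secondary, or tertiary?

Step 1: Electrophilic addition begins with the π(C=C) electrons forming a bond to the proton of H3O⁺. Following Markovnikov's rule, the resulting cation is secondary. H2O is released.
No single 1,2-shift to an adjacent carbon would give a more-substituted cation, so no rearrangement occurs.

secondary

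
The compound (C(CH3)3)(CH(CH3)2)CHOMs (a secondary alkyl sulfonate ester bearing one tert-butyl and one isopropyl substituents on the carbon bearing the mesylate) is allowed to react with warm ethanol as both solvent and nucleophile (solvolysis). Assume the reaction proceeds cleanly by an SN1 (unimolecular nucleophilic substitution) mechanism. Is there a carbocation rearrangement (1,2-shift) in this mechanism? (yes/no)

The first-formed carbocation is secondary.
The adjacent isopropyl carbon already bears 2 other carbon substituents and has a hydrogen to migrate; after a 1,2-hydride shift from that carbon the positive charge sits on a tertiary centre.
Tertiary is more stable than secondary, so the shift occurs.

yes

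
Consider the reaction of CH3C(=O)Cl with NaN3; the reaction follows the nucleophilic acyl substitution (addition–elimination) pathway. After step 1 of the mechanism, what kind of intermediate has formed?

Step 1: N3⁻ adds to the carbonyl carbon; the C=O π electrons shift onto oxygen and a tetrahedral alkoxide intermediate forms.
After step 1 the species present is a tetrahedral intermediate.

tetrahedral intermediate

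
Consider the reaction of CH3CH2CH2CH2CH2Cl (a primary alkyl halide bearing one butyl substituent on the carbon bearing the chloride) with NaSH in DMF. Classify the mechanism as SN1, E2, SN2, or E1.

Conditions: a primary substrate with a strong nucleophile in the polar aprotic solvent DMF.
These conditions are the textbook signature of the SN2 pathway.
An unhindered substrate with a strong nucleophile in a polar aprotic solvent favours one-step backside displacement.

SN2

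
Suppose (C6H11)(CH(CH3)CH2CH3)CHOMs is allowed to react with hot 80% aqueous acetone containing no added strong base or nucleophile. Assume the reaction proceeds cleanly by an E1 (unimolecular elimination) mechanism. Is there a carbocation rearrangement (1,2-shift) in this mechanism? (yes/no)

The first-formed carbocation is secondary.
The adjacent cyclohexyl carbon already bears 2 other carbon substituents and has a hydrogen to migrate; after a 1,2-hydride shift from that carbon the positive charge sits on a tertiary centre.
Tertiary is more stable than secondary, so the shift occurs.

yes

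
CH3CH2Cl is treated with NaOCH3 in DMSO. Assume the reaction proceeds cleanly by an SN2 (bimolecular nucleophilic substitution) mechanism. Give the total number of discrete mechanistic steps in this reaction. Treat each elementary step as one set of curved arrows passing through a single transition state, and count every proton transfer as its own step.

1

Step 1: Backside attack by CH3O⁻ on the carbon bearing the chloride: the new C–O bond forms as the C–Cl bond breaks, with Walden inversion at carbon.
Total: 1 elementary step.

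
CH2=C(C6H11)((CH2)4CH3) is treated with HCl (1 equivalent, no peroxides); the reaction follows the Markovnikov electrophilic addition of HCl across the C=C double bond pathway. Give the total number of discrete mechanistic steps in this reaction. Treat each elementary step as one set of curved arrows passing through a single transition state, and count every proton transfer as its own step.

Step 1: The π electrons of the C=C bond attack a proton of HCl; Markovnikov addition places the new C–H on the less-substituted alkene carbon, so the positive charge ends up on the more-substituted carbon — a tertiary carbocation. The H–Cl bond breaks heterolytically, releasing Cl⁻.
(No 1,2-shift: no single shift to an adjacent carbon would give a more stable cation.)
Step 2: Cl⁻ captures the cation: a lone pair on Cl⁻ fills the empty p orbital, producing the alkyl halide product.
Total: 2 elementary steps.

2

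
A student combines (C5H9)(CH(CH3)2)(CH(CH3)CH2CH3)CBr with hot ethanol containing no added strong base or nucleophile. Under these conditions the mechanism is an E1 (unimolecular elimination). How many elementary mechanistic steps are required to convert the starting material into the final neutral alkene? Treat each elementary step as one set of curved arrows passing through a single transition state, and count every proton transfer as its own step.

2

Step 1: The C–Br bond breaks with both electrons going to the bromide; Br⁻ leaves and a tertiary carbocation remains.
(No 1,2-shift: no single shift to an adjacent carbon would give a more stable cation.)
Step 2: An ethanol molecule (solvent) deprotonates a β-carbon; as the C–H bond breaks, those electrons form the new alkene π bond.
Total: 2 elementary steps.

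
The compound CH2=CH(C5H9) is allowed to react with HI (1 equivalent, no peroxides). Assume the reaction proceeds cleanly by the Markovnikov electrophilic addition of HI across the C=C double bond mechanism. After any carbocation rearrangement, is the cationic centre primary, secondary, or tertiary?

tertiary

Step 1: The π electrons of the C=C bond attack a proton of HI; Markovnikov addition places the new C–H on the less-substituted alkene carbon, so the positive charge ends up on the more-substituted carbon — a secondary carbocation. The H–I bond breaks heterolytically, releasing I⁻.
Step 2: Carbocation rearrangement: a 1,2-hydride shift from the adjacent cyclopentyl carbon converts the initially-formed secondary cation into the more stable tertiary cation.
The cation rearranges from secondary to tertiary via a 1,2-hydride shift from the adjacent cyclopentyl carbon; the tertiary cation is what reacts next.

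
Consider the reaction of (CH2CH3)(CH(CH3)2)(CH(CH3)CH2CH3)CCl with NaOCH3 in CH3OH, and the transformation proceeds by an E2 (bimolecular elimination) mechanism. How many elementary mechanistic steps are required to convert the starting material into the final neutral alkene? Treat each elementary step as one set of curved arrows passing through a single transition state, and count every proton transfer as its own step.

Step 1: In one step, CH3O⁻ pulls off a β-proton, the C–Cl bond cleaves, and a C=C double bond forms between the α- and β-carbons (E2, anti elimination).
Total: 1 elementary step.

1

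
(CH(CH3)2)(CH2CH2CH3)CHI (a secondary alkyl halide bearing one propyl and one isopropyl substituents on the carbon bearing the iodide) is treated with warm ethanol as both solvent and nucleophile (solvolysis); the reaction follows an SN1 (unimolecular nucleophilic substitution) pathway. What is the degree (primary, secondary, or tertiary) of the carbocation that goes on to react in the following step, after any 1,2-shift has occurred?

Step 1: Ionisation: the C–I σ-bond cleaves heterolytically; both bonding electrons depart with I⁻, leaving a secondary carbocation at the α-carbon.
Step 2: A 1,2-hydride shift from the adjacent isopropyl carbon moves the positive charge from the secondary centre to an adjacent carbon, generating a more stable tertiary carbocation.
The cation rearranges from secondary to tertiary via a 1,2-hydride shift from the adjacent isopropyl carbon; the tertiary cation is what reacts next.

tertiary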